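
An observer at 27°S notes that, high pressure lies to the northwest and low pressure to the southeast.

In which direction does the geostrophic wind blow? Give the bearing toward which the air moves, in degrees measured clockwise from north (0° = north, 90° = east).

045°

The pressure-gradient force points toward the southeast (bearing 135°).
Geostrophic balance: in the Southern Hemisphere the Coriolis force deflects motion to the left, so the geostrophic wind blows 90° to the left of the pressure-gradient force (low pressure on the right).
Rotating 135° by 90° counterclockwise gives 045° — the wind blows toward the northeast.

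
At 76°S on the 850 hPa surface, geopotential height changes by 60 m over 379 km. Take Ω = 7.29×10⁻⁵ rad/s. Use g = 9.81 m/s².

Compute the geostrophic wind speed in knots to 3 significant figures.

21.3 knots

Coriolis parameter at 76°S:
f = 2Ω sin φ = 2 × 7.29×10⁻⁵ × sin 76° = 1.41×10⁻⁴ s⁻¹
Height gradient: |∂Z/∂n| = 60 m / 379000 m = 1.58×10⁻⁴
On a pressure surface, geostrophic balance gives V_g = (g/f)|∂Z/∂n|:
V_g = 9.81 × 1.58×10⁻⁴ / 1.41×10⁻⁴ = 11.0 m/s
Converting: 11.0 m/s × 1.944 = 21.3 knots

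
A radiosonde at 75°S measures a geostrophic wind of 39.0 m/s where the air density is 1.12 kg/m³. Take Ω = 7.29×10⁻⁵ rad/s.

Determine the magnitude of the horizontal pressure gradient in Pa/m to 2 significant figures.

Coriolis parameter at 75°S:
f = 2Ω sin φ = 2 × 7.29×10⁻⁵ × sin 75° = 1.41×10⁻⁴ s⁻¹
Geostrophic balance rearranged: |∂P/∂n| = f ρ V_g
|∂P/∂n| = 1.41×10⁻⁴ × 1.12 × 39.0 = 6.15×10⁻³ Pa/m

6.2×10⁻³ Pa/m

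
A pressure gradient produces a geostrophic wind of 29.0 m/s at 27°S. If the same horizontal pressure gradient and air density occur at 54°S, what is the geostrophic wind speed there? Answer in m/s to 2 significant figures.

16 m/s

With the same pressure gradient and density, V_g ∝ 1/f ∝ 1/sin φ.
V₂ = V₁ · sin φ₁ / sin φ₂ = 29.0 × sin 27° / sin 54°
V₂ = 29.0 × 0.4540/0.8090 = 16 m/s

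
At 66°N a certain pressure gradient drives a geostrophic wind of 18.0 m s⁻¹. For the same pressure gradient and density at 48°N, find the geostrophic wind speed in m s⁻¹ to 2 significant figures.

With the same pressure gradient and density, V_g ∝ 1/f ∝ 1/sin φ.
V₂ = V₁ · sin φ₁ / sin φ₂ = 18.0 × sin 66° / sin 48°
V₂ = 18.0 × 0.9135/0.7431 = 22 m s⁻¹

22 m s⁻¹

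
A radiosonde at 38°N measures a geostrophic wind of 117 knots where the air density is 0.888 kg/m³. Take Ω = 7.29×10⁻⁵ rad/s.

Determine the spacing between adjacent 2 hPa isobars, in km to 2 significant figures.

42 km

Coriolis parameter at 38°N:
f = 2Ω sin φ = 2 × 7.29×10⁻⁵ × sin 38° = 8.98×10⁻⁵ s⁻¹
Wind speed in SI: 117 knots = 60.2 m/s
Geostrophic balance rearranged: |∂P/∂n| = f ρ V_g
|∂P/∂n| = 8.98×10⁻⁵ × 0.888 × 60.2 = 4.80×10⁻³ Pa/m
Isobar spacing: Δn = ΔP/|∂P/∂n| = 200 Pa / 4.80×10⁻³ Pa/m = 41686 m ≈ 42 km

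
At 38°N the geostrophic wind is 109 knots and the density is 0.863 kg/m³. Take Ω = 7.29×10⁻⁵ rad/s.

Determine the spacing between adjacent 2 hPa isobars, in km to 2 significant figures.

Coriolis parameter at 38°N:
f = 2Ω sin φ = 2 × 7.29×10⁻⁵ × sin 38° = 8.98×10⁻⁵ s⁻¹
Wind speed in SI: 109 knots = 56.1 m/s
Geostrophic balance rearranged: |∂P/∂n| = f ρ V_g
|∂P/∂n| = 8.98×10⁻⁵ × 0.863 × 56.1 = 4.34×10⁻³ Pa/m
Isobar spacing: Δn = ΔP/|∂P/∂n| = 200 Pa / 4.34×10⁻³ Pa/m = 46042 m ≈ 46 km

46 km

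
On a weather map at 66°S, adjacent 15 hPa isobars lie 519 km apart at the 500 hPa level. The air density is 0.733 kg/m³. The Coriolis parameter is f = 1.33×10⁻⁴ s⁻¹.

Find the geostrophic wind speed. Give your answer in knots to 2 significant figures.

Pressure gradient: |∂P/∂n| = 1500 Pa / 519000 m = 2.89×10⁻³ Pa/m
Geostrophic balance (pressure-gradient force = Coriolis force):
V_g = (1/(fρ)) |∂P/∂n| = 2.89×10⁻³ / (1.33×10⁻⁴ × 0.733) = 29.6 m/s
Converting: 29.6 m/s × 1.944 = 58 knots

58 knots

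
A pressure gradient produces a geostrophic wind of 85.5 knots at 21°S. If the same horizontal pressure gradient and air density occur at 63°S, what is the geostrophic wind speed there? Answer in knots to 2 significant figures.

34 knots

With the same pressure gradient and density, V_g ∝ 1/f ∝ 1/sin φ.
V₂ = V₁ · sin φ₁ / sin φ₂ = 85.5 × sin 21° / sin 63°
V₂ = 85.5 × 0.3584/0.8910 = 34 knots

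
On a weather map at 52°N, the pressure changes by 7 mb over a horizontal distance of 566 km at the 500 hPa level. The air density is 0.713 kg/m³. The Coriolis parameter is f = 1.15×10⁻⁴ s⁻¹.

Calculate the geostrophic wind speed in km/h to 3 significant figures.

54.3 km/h

Pressure gradient: |∂P/∂n| = 700 Pa / 566000 m = 1.24×10⁻³ Pa/m
Geostrophic balance (pressure-gradient force = Coriolis force):
V_g = (1/(fρ)) |∂P/∂n| = 1.24×10⁻³ / (1.15×10⁻⁴ × 0.713) = 15.1 m/s
Converting: 15.1 m/s × 3.6 = 54.3 km/h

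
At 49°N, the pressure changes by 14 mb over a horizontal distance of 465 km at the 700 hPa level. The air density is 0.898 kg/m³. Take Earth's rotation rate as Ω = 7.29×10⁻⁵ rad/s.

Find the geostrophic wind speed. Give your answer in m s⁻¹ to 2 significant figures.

30 m s⁻¹

Coriolis parameter at 49°N:
f = 2Ω sin φ = 2 × 7.29×10⁻⁵ × sin 49° = 1.10×10⁻⁴ s⁻¹
Pressure gradient: |∂P/∂n| = 1400 Pa / 465000 m = 3.01×10⁻³ Pa/m
Geostrophic balance (pressure-gradient force = Coriolis force):
V_g = (1/(fρ)) |∂P/∂n| = 3.01×10⁻³ / (1.10×10⁻⁴ × 0.898) = 30.5 m/s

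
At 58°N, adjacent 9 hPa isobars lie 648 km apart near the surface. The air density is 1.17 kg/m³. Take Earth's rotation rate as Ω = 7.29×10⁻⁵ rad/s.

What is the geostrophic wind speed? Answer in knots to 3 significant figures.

Coriolis parameter at 58°N:
f = 2Ω sin φ = 2 × 7.29×10⁻⁵ × sin 58° = 1.24×10⁻⁴ s⁻¹
Pressure gradient: |∂P/∂n| = 900 Pa / 648000 m = 1.39×10⁻³ Pa/m
Geostrophic balance (pressure-gradient force = Coriolis force):
V_g = (1/(fρ)) |∂P/∂n| = 1.39×10⁻³ / (1.24×10⁻⁴ × 1.17) = 9.60 m/s
Converting: 9.60 m/s × 1.944 = 18.7 knots

18.7 knots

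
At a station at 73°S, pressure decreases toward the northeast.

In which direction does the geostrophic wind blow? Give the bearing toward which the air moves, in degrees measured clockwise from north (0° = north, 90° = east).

The pressure-gradient force points toward the northeast (bearing 045°).
Geostrophic balance: in the Southern Hemisphere the Coriolis force deflects motion to the left, so the geostrophic wind blows 90° to the left of the pressure-gradient force (low pressure on the right).
Rotating 045° by 90° counterclockwise gives 315° — the wind blows toward the northwest.

315°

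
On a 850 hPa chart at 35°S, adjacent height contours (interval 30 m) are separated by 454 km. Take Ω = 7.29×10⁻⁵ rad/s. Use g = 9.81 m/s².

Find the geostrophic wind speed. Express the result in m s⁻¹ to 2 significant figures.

Coriolis parameter at 35°S:
f = 2Ω sin φ = 2 × 7.29×10⁻⁵ × sin 35° = 8.36×10⁻⁵ s⁻¹
Height gradient: |∂Z/∂n| = 30 m / 454000 m = 6.61×10⁻⁵
On a pressure surface, geostrophic balance gives V_g = (g/f)|∂Z/∂n|:
V_g = 9.81 × 6.61×10⁻⁵ / 8.36×10⁻⁵ = 7.75 m/s

7.8 m s⁻¹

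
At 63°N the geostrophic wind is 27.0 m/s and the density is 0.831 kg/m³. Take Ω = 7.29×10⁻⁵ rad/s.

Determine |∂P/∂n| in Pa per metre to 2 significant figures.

Coriolis parameter at 63°N:
f = 2Ω sin φ = 2 × 7.29×10⁻⁵ × sin 63° = 1.30×10⁻⁴ s⁻¹
Geostrophic balance rearranged: |∂P/∂n| = f ρ V_g
|∂P/∂n| = 1.30×10⁻⁴ × 0.831 × 27.0 = 2.91×10⁻³ Pa/m

2.9×10⁻³ Pa/m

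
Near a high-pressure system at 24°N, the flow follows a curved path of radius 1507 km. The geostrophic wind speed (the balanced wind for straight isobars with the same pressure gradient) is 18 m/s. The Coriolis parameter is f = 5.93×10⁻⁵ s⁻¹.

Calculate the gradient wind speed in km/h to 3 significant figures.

89.9 km/h

Around a high, pressure-gradient force acts outward with centrifugal, so Coriolis balances both:
fV = (1/ρ)|∂P/∂n| + V²/R  →  V² − fR·V + fR·V_g = 0
With fR = 5.93×10⁻⁵ × 1507×10³ m = 89.4 m/s:
V = [fR − √((fR)² − 4 fR V_g)]/2 = [89.4 − √(89.4² − 4×89.4×18)]/2 = 25 m/s
Supergeostrophic (V > V_g = 18 m/s), as expected around a high.
Converting: 25 m/s × 3.6 = 89.9 km/h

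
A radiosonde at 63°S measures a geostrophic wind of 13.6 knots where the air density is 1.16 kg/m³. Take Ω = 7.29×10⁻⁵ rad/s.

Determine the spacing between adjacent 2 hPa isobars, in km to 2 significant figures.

Coriolis parameter at 63°S:
f = 2Ω sin φ = 2 × 7.29×10⁻⁵ × sin 63° = 1.30×10⁻⁴ s⁻¹
Wind speed in SI: 13.6 knots = 7.00 m/s
Geostrophic balance rearranged: |∂P/∂n| = f ρ V_g
|∂P/∂n| = 1.30×10⁻⁴ × 1.16 × 7.00 = 1.05×10⁻³ Pa/m
Isobar spacing: Δn = ΔP/|∂P/∂n| = 200 Pa / 1.05×10⁻³ Pa/m = 189695 m ≈ 190 km

190 km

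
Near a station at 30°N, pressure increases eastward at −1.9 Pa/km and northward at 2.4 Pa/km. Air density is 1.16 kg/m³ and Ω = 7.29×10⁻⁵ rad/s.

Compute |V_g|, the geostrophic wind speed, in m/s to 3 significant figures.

36.2 m/s

Coriolis parameter at 30°N:
f = 2Ω sin φ = 2 × 7.29×10⁻⁵ × sin 30° = 7.29×10⁻⁵ s⁻¹
Component geostrophic relations (x east, y north):
u_g = −(1/(fρ)) ∂P/∂y,  v_g = (1/(fρ)) ∂P/∂x
u_g = −(2.4×10⁻³)/(7.29×10⁻⁵ × 1.16) = −28.4 m/s;  v_g = (−1.9×10⁻³)/(7.29×10⁻⁵ × 1.16) = −22.5 m/s
|V_g| = √(u_g² + v_g²) = 36.2 m/s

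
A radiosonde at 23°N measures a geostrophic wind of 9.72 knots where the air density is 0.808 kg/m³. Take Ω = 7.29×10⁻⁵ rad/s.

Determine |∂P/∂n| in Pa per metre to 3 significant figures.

Coriolis parameter at 23°N:
f = 2Ω sin φ = 2 × 7.29×10⁻⁵ × sin 23° = 5.70×10⁻⁵ s⁻¹
Wind speed in SI: 9.72 knots = 5.00 m/s
Geostrophic balance rearranged: |∂P/∂n| = f ρ V_g
|∂P/∂n| = 5.70×10⁻⁵ × 0.808 × 5.00 = 2.30×10⁻⁴ Pa/m

2.30×10⁻⁴ Pa/m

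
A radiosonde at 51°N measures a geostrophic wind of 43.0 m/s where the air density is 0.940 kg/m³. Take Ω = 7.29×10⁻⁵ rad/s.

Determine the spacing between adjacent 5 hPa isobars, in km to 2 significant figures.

110 km

Coriolis parameter at 51°N:
f = 2Ω sin φ = 2 × 7.29×10⁻⁵ × sin 51° = 1.13×10⁻⁴ s⁻¹
Geostrophic balance rearranged: |∂P/∂n| = f ρ V_g
|∂P/∂n| = 1.13×10⁻⁴ × 0.940 × 43.0 = 4.58×10⁻³ Pa/m
Isobar spacing: Δn = ΔP/|∂P/∂n| = 500 Pa / 4.58×10⁻³ Pa/m = 109173 m ≈ 110 km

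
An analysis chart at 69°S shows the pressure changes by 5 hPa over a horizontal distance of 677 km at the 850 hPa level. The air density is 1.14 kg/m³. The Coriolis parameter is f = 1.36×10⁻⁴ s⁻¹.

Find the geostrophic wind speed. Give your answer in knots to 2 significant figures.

Pressure gradient: |∂P/∂n| = 500 Pa / 677000 m = 7.39×10⁻⁴ Pa/m
Geostrophic balance (pressure-gradient force = Coriolis force):
V_g = (1/(fρ)) |∂P/∂n| = 7.39×10⁻⁴ / (1.36×10⁻⁴ × 1.14) = 4.76 m/s
Converting: 4.76 m/s × 1.944 = 9.3 knots

9.3 knots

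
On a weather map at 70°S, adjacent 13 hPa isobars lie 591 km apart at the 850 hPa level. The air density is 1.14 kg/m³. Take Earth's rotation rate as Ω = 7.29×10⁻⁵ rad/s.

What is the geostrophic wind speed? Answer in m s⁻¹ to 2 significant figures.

14 m s⁻¹

Coriolis parameter at 70°S:
f = 2Ω sin φ = 2 × 7.29×10⁻⁵ × sin 70° = 1.37×10⁻⁴ s⁻¹
Pressure gradient: |∂P/∂n| = 1300 Pa / 591000 m = 2.20×10⁻³ Pa/m
Geostrophic balance (pressure-gradient force = Coriolis force):
V_g = (1/(fρ)) |∂P/∂n| = 2.20×10⁻³ / (1.37×10⁻⁴ × 1.14) = 14.1 m/s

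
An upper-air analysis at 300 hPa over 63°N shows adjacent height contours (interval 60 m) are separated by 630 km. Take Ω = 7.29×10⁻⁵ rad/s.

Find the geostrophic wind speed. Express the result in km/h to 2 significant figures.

Coriolis parameter at 63°N:
f = 2Ω sin φ = 2 × 7.29×10⁻⁵ × sin 63° = 1.30×10⁻⁴ s⁻¹
Height gradient: |∂Z/∂n| = 60 m / 630000 m = 9.52×10⁻⁵
On a pressure surface, geostrophic balance gives V_g = (g/f)|∂Z/∂n|:
V_g = 9.81 × 9.52×10⁻⁵ / 1.30×10⁻⁴ = 7.19 m/s
Converting: 7.19 m/s × 3.6 = 26 km/h

26 km/h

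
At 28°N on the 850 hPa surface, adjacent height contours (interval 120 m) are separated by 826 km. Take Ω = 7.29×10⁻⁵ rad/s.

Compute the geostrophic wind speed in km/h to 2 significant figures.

75 km/h

Coriolis parameter at 28°N:
f = 2Ω sin φ = 2 × 7.29×10⁻⁵ × sin 28° = 6.84×10⁻⁵ s⁻¹
Height gradient: |∂Z/∂n| = 120 m / 826000 m = 1.45×10⁻⁴
On a pressure surface, geostrophic balance gives V_g = (g/f)|∂Z/∂n|:
V_g = 9.81 × 1.45×10⁻⁴ / 6.84×10⁻⁵ = 20.8 m/s
Converting: 20.8 m/s × 3.6 = 75 km/h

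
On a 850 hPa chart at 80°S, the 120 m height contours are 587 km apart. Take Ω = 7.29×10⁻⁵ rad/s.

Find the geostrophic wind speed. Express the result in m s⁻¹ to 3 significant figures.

Coriolis parameter at 80°S:
f = 2Ω sin φ = 2 × 7.29×10⁻⁵ × sin 80° = 1.44×10⁻⁴ s⁻¹
Height gradient: |∂Z/∂n| = 120 m / 587000 m = 2.04×10⁻⁴
On a pressure surface, geostrophic balance gives V_g = (g/f)|∂Z/∂n|:
V_g = 9.81 × 2.04×10⁻⁴ / 1.44×10⁻⁴ = 14.0 m/s

14.0 m s⁻¹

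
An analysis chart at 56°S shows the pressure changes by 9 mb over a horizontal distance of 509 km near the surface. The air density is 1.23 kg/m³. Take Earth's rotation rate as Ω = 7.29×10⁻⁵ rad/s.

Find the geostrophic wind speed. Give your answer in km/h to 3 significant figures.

Coriolis parameter at 56°S:
f = 2Ω sin φ = 2 × 7.29×10⁻⁵ × sin 56° = 1.21×10⁻⁴ s⁻¹
Pressure gradient: |∂P/∂n| = 900 Pa / 509000 m = 1.77×10⁻³ Pa/m
Geostrophic balance (pressure-gradient force = Coriolis force):
V_g = (1/(fρ)) |∂P/∂n| = 1.77×10⁻³ / (1.21×10⁻⁴ × 1.23) = 11.9 m/s
Converting: 11.9 m/s × 3.6 = 42.8 km/h

42.8 km/h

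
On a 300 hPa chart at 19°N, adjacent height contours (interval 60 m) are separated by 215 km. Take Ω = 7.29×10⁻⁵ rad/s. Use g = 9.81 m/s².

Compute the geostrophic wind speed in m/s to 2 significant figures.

58 m/s

Coriolis parameter at 19°N:
f = 2Ω sin φ = 2 × 7.29×10⁻⁵ × sin 19° = 4.75×10⁻⁵ s⁻¹
Height gradient: |∂Z/∂n| = 60 m / 215000 m = 2.79×10⁻⁴
On a pressure surface, geostrophic balance gives V_g = (g/f)|∂Z/∂n|:
V_g = 9.81 × 2.79×10⁻⁴ / 4.75×10⁻⁵ = 57.7 m/s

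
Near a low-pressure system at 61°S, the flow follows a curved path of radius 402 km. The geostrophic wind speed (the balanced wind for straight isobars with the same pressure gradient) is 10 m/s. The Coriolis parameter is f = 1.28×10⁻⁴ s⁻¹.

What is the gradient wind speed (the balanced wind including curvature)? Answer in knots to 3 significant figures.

16.7 knots

Around a low, centrifugal force acts outward with Coriolis, so pressure-gradient force balances both:
(1/ρ)|∂P/∂n| = fV + V²/R  →  V² + fR·V − fR·V_g = 0
With fR = 1.28×10⁻⁴ × 402×10³ m = 51.5 m/s:
V = [−fR + √((fR)² + 4 fR V_g)]/2 = [−51.5 + √(51.5² + 4×51.5×10)]/2 = 8.57 m/s
Subgeostrophic (V < V_g = 10 m/s), as expected around a low.
Converting: 8.57 m/s × 1.944 = 16.7 knots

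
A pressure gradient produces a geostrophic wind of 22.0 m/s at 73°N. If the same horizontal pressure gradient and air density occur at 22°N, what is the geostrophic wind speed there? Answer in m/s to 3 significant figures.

With the same pressure gradient and density, V_g ∝ 1/f ∝ 1/sin φ.
V₂ = V₁ · sin φ₁ / sin φ₂ = 22.0 × sin 73° / sin 22°
V₂ = 22.0 × 0.9563/0.3746 = 56.2 m/s

56.2 m/s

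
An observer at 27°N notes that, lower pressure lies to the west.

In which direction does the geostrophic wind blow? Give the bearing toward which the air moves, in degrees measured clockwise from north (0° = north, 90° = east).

000°

The pressure-gradient force points toward the west (bearing 270°).
Geostrophic balance: in the Northern Hemisphere the Coriolis force deflects motion to the right, so the geostrophic wind blows 90° to the right of the pressure-gradient force (low pressure on the left).
Rotating 270° by 90° clockwise gives 000° — the wind blows toward the north.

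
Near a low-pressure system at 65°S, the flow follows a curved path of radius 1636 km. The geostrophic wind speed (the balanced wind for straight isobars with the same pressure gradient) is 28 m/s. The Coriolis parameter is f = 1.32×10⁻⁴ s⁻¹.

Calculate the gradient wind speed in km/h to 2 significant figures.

Around a low, centrifugal force acts outward with Coriolis, so pressure-gradient force balances both:
(1/ρ)|∂P/∂n| = fV + V²/R  →  V² + fR·V − fR·V_g = 0
With fR = 1.32×10⁻⁴ × 1636×10³ m = 216 m/s:
V = [−fR + √((fR)² + 4 fR V_g)]/2 = [−216 + √(216² + 4×216×28)]/2 = 25.1 m/s
Subgeostrophic (V < V_g = 28 m/s), as expected around a low.
Converting: 25.1 m/s × 3.6 = 90 km/h

90 km/h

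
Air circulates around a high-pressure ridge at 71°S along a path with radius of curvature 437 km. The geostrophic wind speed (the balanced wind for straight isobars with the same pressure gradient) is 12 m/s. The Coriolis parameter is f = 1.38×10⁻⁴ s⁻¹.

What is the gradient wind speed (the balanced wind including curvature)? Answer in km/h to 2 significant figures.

Around a high, pressure-gradient force acts outward with centrifugal, so Coriolis balances both:
fV = (1/ρ)|∂P/∂n| + V²/R  →  V² − fR·V + fR·V_g = 0
With fR = 1.38×10⁻⁴ × 437×10³ m = 60.3 m/s:
V = [fR − √((fR)² − 4 fR V_g)]/2 = [60.3 − √(60.3² − 4×60.3×12)]/2 = 16.5 m/s
Supergeostrophic (V > V_g = 12 m/s), as expected around a high.
Converting: 16.5 m/s × 3.6 = 60 km/h

60 km/h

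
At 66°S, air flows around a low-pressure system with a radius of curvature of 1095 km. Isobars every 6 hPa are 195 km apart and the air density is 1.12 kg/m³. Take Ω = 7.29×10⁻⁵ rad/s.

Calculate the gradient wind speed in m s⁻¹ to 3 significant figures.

Coriolis parameter at 66°S:
f = 2Ω sin φ = 2 × 7.29×10⁻⁵ × sin 66° = 1.33×10⁻⁴ s⁻¹
Pressure gradient: |∂P/∂n| = 600 Pa / 195000 m = 3.08×10⁻³ Pa/m
Geostrophic speed: V_g = |∂P/∂n|/(fρ) = 3.08×10⁻³/(1.33×10⁻⁴ × 1.12) = 20.6 m/s
Around a low, centrifugal force acts outward with Coriolis, so pressure-gradient force balances both:
(1/ρ)|∂P/∂n| = fV + V²/R  →  V² + fR·V − fR·V_g = 0
With fR = 1.33×10⁻⁴ × 1095×10³ m = 146 m/s:
V = [−fR + √((fR)² + 4 fR V_g)]/2 = [−146 + √(146² + 4×146×20.6)]/2 = 18.3 m/s
Subgeostrophic (V < V_g = 20.6 m/s), as expected around a low.

18.3 m s⁻¹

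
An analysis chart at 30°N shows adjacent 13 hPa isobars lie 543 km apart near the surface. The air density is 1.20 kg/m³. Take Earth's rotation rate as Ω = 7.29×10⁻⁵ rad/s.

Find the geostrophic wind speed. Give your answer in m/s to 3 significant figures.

27.4 m/s

Coriolis parameter at 30°N:
f = 2Ω sin φ = 2 × 7.29×10⁻⁵ × sin 30° = 7.29×10⁻⁵ s⁻¹
Pressure gradient: |∂P/∂n| = 1300 Pa / 543000 m = 2.39×10⁻³ Pa/m
Geostrophic balance (pressure-gradient force = Coriolis force):
V_g = (1/(fρ)) |∂P/∂n| = 2.39×10⁻³ / (7.29×10⁻⁵ × 1.20) = 27.4 m/s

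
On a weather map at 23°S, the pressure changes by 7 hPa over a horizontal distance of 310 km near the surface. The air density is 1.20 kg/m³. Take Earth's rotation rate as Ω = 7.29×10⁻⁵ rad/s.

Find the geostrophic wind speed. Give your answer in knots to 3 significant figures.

Coriolis parameter at 23°S:
f = 2Ω sin φ = 2 × 7.29×10⁻⁵ × sin 23° = 5.70×10⁻⁵ s⁻¹
Pressure gradient: |∂P/∂n| = 700 Pa / 310000 m = 2.26×10⁻³ Pa/m
Geostrophic balance (pressure-gradient force = Coriolis force):
V_g = (1/(fρ)) |∂P/∂n| = 2.26×10⁻³ / (5.70×10⁻⁵ × 1.20) = 33.0 m/s
Converting: 33.0 m/s × 1.944 = 64.2 knots

64.2 knots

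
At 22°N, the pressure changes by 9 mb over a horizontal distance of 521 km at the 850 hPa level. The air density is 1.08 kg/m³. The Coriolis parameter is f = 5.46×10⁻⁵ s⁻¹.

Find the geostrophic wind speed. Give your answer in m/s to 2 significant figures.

29 m/s

Pressure gradient: |∂P/∂n| = 900 Pa / 521000 m = 1.73×10⁻³ Pa/m
Geostrophic balance (pressure-gradient force = Coriolis force):
V_g = (1/(fρ)) |∂P/∂n| = 1.73×10⁻³ / (5.46×10⁻⁵ × 1.08) = 29.3 m/s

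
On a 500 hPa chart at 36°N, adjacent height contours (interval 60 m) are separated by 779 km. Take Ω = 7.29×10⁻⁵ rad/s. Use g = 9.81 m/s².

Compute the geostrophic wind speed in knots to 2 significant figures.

Coriolis parameter at 36°N:
f = 2Ω sin φ = 2 × 7.29×10⁻⁵ × sin 36° = 8.57×10⁻⁵ s⁻¹
Height gradient: |∂Z/∂n| = 60 m / 779000 m = 7.70×10⁻⁵
On a pressure surface, geostrophic balance gives V_g = (g/f)|∂Z/∂n|:
V_g = 9.81 × 7.70×10⁻⁵ / 8.57×10⁻⁵ = 8.82 m/s
Converting: 8.82 m/s × 1.944 = 17 knots

17 knots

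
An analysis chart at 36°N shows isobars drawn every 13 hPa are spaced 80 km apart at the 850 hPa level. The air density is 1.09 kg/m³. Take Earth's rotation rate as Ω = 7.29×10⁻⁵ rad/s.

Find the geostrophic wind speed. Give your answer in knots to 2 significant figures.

Coriolis parameter at 36°N:
f = 2Ω sin φ = 2 × 7.29×10⁻⁵ × sin 36° = 8.57×10⁻⁵ s⁻¹
Pressure gradient: |∂P/∂n| = 1300 Pa / 80000 m = 1.62×10⁻² Pa/m
Geostrophic balance (pressure-gradient force = Coriolis force):
V_g = (1/(fρ)) |∂P/∂n| = 1.62×10⁻² / (8.57×10⁻⁵ × 1.09) = 174 m/s
Converting: 174 m/s × 1.944 = 340 knots

340 knots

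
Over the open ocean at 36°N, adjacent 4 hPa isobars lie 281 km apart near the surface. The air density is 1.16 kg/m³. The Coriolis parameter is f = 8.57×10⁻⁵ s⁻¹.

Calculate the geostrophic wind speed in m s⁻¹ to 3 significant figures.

14.3 m s⁻¹

Pressure gradient: |∂P/∂n| = 400 Pa / 281000 m = 1.42×10⁻³ Pa/m
Geostrophic balance (pressure-gradient force = Coriolis force):
V_g = (1/(fρ)) |∂P/∂n| = 1.42×10⁻³ / (8.57×10⁻⁵ × 1.16) = 14.3 m/s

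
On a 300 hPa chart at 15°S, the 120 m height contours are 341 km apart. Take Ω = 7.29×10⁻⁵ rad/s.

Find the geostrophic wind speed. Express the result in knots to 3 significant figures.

178 knots

Coriolis parameter at 15°S:
f = 2Ω sin φ = 2 × 7.29×10⁻⁵ × sin 15° = 3.77×10⁻⁵ s⁻¹
Height gradient: |∂Z/∂n| = 120 m / 341000 m = 3.52×10⁻⁴
On a pressure surface, geostrophic balance gives V_g = (g/f)|∂Z/∂n|:
V_g = 9.81 × 3.52×10⁻⁴ / 3.77×10⁻⁵ = 91.5 m/s
Converting: 91.5 m/s × 1.944 = 178 knots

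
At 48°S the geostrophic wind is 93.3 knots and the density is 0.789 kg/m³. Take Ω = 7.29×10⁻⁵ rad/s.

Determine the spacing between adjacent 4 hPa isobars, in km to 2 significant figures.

Coriolis parameter at 48°S:
f = 2Ω sin φ = 2 × 7.29×10⁻⁵ × sin 48° = 1.08×10⁻⁴ s⁻¹
Wind speed in SI: 93.3 knots = 48.0 m/s
Geostrophic balance rearranged: |∂P/∂n| = f ρ V_g
|∂P/∂n| = 1.08×10⁻⁴ × 0.789 × 48.0 = 4.10×10⁻³ Pa/m
Isobar spacing: Δn = ΔP/|∂P/∂n| = 400 Pa / 4.10×10⁻³ Pa/m = 97484 m ≈ 97 km

97 km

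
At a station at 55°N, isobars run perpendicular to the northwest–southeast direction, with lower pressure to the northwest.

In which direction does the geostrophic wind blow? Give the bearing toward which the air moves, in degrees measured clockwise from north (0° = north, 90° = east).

045°

The pressure-gradient force points toward the northwest (bearing 315°).
Geostrophic balance: in the Northern Hemisphere the Coriolis force deflects motion to the right, so the geostrophic wind blows 90° to the right of the pressure-gradient force (low pressure on the left).
Rotating 315° by 90° clockwise gives 045° — the wind blows toward the northeast.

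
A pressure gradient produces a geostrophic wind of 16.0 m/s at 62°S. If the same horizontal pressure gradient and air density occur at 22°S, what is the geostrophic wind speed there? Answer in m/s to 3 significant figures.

37.7 m/s

With the same pressure gradient and density, V_g ∝ 1/f ∝ 1/sin φ.
V₂ = V₁ · sin φ₁ / sin φ₂ = 16.0 × sin 62° / sin 22°
V₂ = 16.0 × 0.8829/0.3746 = 37.7 m/s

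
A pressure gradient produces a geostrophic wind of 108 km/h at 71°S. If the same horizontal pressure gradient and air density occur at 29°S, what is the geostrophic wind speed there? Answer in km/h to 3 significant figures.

211 km/h

With the same pressure gradient and density, V_g ∝ 1/f ∝ 1/sin φ.
V₂ = V₁ · sin φ₁ / sin φ₂ = 108 × sin 71° / sin 29°
V₂ = 108 × 0.9455/0.4848 = 211 km/h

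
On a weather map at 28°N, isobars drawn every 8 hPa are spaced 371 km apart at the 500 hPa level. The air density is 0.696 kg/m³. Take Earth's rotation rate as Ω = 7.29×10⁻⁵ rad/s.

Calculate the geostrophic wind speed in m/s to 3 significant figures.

45.3 m/s

Coriolis parameter at 28°N:
f = 2Ω sin φ = 2 × 7.29×10⁻⁵ × sin 28° = 6.84×10⁻⁵ s⁻¹
Pressure gradient: |∂P/∂n| = 800 Pa / 371000 m = 2.16×10⁻³ Pa/m
Geostrophic balance (pressure-gradient force = Coriolis force):
V_g = (1/(fρ)) |∂P/∂n| = 2.16×10⁻³ / (6.84×10⁻⁵ × 0.696) = 45.3 m/s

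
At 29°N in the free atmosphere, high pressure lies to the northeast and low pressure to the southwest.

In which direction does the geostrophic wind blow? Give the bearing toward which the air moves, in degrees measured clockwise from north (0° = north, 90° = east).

The pressure-gradient force points toward the southwest (bearing 225°).
Geostrophic balance: in the Northern Hemisphere the Coriolis force deflects motion to the right, so the geostrophic wind blows 90° to the right of the pressure-gradient force (low pressure on the left).
Rotating 225° by 90° clockwise gives 315° — the wind blows toward the northwest.

315°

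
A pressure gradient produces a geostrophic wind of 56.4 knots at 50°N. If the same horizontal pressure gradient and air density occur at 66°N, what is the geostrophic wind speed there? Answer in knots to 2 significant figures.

With the same pressure gradient and density, V_g ∝ 1/f ∝ 1/sin φ.
V₂ = V₁ · sin φ₁ / sin φ₂ = 56.4 × sin 50° / sin 66°
V₂ = 56.4 × 0.7660/0.9135 = 47 knots

47 knots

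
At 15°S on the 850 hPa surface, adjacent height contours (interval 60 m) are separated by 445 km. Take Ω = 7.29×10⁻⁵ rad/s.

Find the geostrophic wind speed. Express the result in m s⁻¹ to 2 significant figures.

35 m s⁻¹

Coriolis parameter at 15°S:
f = 2Ω sin φ = 2 × 7.29×10⁻⁵ × sin 15° = 3.77×10⁻⁵ s⁻¹
Height gradient: |∂Z/∂n| = 60 m / 445000 m = 1.35×10⁻⁴
On a pressure surface, geostrophic balance gives V_g = (g/f)|∂Z/∂n|:
V_g = 9.81 × 1.35×10⁻⁴ / 3.77×10⁻⁵ = 35.1 m/s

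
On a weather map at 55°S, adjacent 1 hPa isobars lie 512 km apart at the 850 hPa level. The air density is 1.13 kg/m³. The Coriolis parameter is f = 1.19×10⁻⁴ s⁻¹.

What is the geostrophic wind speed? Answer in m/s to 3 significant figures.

1.45 m/s

Pressure gradient: |∂P/∂n| = 100 Pa / 512000 m = 1.95×10⁻⁴ Pa/m
Geostrophic balance (pressure-gradient force = Coriolis force):
V_g = (1/(fρ)) |∂P/∂n| = 1.95×10⁻⁴ / (1.19×10⁻⁴ × 1.13) = 1.45 m/s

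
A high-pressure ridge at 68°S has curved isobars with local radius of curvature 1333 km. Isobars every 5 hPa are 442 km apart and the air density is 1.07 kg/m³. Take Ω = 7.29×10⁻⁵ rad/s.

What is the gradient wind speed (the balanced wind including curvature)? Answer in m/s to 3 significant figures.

Coriolis parameter at 68°S:
f = 2Ω sin φ = 2 × 7.29×10⁻⁵ × sin 68° = 1.35×10⁻⁴ s⁻¹
Pressure gradient: |∂P/∂n| = 500 Pa / 442000 m = 1.13×10⁻³ Pa/m
Geostrophic speed: V_g = |∂P/∂n|/(fρ) = 1.13×10⁻³/(1.35×10⁻⁴ × 1.07) = 7.82 m/s
Around a high, pressure-gradient force acts outward with centrifugal, so Coriolis balances both:
fV = (1/ρ)|∂P/∂n| + V²/R  →  V² − fR·V + fR·V_g = 0
With fR = 1.35×10⁻⁴ × 1333×10³ m = 180 m/s:
V = [fR − √((fR)² − 4 fR V_g)]/2 = [180 − √(180² − 4×180×7.82)]/2 = 8.19 m/s
Supergeostrophic (V > V_g = 7.82 m/s), as expected around a high.

8.19 m/s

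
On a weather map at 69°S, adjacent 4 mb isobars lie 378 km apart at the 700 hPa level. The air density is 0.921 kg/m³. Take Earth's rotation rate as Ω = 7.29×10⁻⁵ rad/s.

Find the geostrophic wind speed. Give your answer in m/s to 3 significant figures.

Coriolis parameter at 69°S:
f = 2Ω sin φ = 2 × 7.29×10⁻⁵ × sin 69° = 1.36×10⁻⁴ s⁻¹
Pressure gradient: |∂P/∂n| = 400 Pa / 378000 m = 1.06×10⁻³ Pa/m
Geostrophic balance (pressure-gradient force = Coriolis force):
V_g = (1/(fρ)) |∂P/∂n| = 1.06×10⁻³ / (1.36×10⁻⁴ × 0.921) = 8.44 m/s

8.44 m/s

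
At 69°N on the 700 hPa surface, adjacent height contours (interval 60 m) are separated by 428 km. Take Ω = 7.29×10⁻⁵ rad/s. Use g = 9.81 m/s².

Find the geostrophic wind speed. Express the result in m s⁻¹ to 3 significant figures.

Coriolis parameter at 69°N:
f = 2Ω sin φ = 2 × 7.29×10⁻⁵ × sin 69° = 1.36×10⁻⁴ s⁻¹
Height gradient: |∂Z/∂n| = 60 m / 428000 m = 1.40×10⁻⁴
On a pressure surface, geostrophic balance gives V_g = (g/f)|∂Z/∂n|:
V_g = 9.81 × 1.40×10⁻⁴ / 1.36×10⁻⁴ = 10.1 m/s

10.1 m s⁻¹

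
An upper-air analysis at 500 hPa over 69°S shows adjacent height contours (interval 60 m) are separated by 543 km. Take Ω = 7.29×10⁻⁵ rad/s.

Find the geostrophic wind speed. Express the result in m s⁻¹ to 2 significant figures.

8.0 m s⁻¹

Coriolis parameter at 69°S:
f = 2Ω sin φ = 2 × 7.29×10⁻⁵ × sin 69° = 1.36×10⁻⁴ s⁻¹
Height gradient: |∂Z/∂n| = 60 m / 543000 m = 1.10×10⁻⁴
On a pressure surface, geostrophic balance gives V_g = (g/f)|∂Z/∂n|:
V_g = 9.81 × 1.10×10⁻⁴ / 1.36×10⁻⁴ = 7.96 m/s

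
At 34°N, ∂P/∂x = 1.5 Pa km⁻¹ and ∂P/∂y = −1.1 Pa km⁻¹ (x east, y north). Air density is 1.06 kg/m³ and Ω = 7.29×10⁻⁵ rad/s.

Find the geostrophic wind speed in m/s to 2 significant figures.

Coriolis parameter at 34°N:
f = 2Ω sin φ = 2 × 7.29×10⁻⁵ × sin 34° = 8.15×10⁻⁵ s⁻¹
Component geostrophic relations (x east, y north):
u_g = −(1/(fρ)) ∂P/∂y,  v_g = (1/(fρ)) ∂P/∂x
u_g = −(−1.1×10⁻³)/(8.15×10⁻⁵ × 1.06) = 12.7 m/s;  v_g = (1.5×10⁻³)/(8.15×10⁻⁵ × 1.06) = 17.4 m/s
|V_g| = √(u_g² + v_g²) = 21.5 m/s

22 m/s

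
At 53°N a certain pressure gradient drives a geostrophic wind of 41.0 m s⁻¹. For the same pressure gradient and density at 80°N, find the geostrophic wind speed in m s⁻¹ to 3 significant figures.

33.2 m s⁻¹

With the same pressure gradient and density, V_g ∝ 1/f ∝ 1/sin φ.
V₂ = V₁ · sin φ₁ / sin φ₂ = 41.0 × sin 53° / sin 80°
V₂ = 41.0 × 0.7986/0.9848 = 33.2 m s⁻¹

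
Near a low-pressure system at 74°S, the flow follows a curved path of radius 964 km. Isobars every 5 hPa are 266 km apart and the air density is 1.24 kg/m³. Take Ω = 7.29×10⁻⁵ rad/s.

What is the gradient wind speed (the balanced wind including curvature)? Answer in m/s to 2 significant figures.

Coriolis parameter at 74°S:
f = 2Ω sin φ = 2 × 7.29×10⁻⁵ × sin 74° = 1.40×10⁻⁴ s⁻¹
Pressure gradient: |∂P/∂n| = 500 Pa / 266000 m = 1.88×10⁻³ Pa/m
Geostrophic speed: V_g = |∂P/∂n|/(fρ) = 1.88×10⁻³/(1.40×10⁻⁴ × 1.24) = 10.8 m/s
Around a low, centrifugal force acts outward with Coriolis, so pressure-gradient force balances both:
(1/ρ)|∂P/∂n| = fV + V²/R  →  V² + fR·V − fR·V_g = 0
With fR = 1.40×10⁻⁴ × 964×10³ m = 135 m/s:
V = [−fR + √((fR)² + 4 fR V_g)]/2 = [−135 + √(135² + 4×135×10.8)]/2 = 10.1 m/s
Subgeostrophic (V < V_g = 10.8 m/s), as expected around a low.

10 m/s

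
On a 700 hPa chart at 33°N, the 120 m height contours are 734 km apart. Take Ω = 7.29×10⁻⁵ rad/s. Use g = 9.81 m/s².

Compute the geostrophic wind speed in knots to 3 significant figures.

39.3 knots

Coriolis parameter at 33°N:
f = 2Ω sin φ = 2 × 7.29×10⁻⁵ × sin 33° = 7.94×10⁻⁵ s⁻¹
Height gradient: |∂Z/∂n| = 120 m / 734000 m = 1.63×10⁻⁴
On a pressure surface, geostrophic balance gives V_g = (g/f)|∂Z/∂n|:
V_g = 9.81 × 1.63×10⁻⁴ / 7.94×10⁻⁵ = 20.2 m/s
Converting: 20.2 m/s × 1.944 = 39.3 knots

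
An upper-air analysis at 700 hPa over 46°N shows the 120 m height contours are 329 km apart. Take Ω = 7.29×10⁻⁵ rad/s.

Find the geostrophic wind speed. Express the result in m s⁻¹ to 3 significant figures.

34.1 m s⁻¹

Coriolis parameter at 46°N:
f = 2Ω sin φ = 2 × 7.29×10⁻⁵ × sin 46° = 1.05×10⁻⁴ s⁻¹
Height gradient: |∂Z/∂n| = 120 m / 329000 m = 3.65×10⁻⁴
On a pressure surface, geostrophic balance gives V_g = (g/f)|∂Z/∂n|:
V_g = 9.81 × 3.65×10⁻⁴ / 1.05×10⁻⁴ = 34.1 m/s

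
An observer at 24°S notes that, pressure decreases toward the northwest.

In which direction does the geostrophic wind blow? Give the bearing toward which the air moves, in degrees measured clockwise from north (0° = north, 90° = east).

225°

The pressure-gradient force points toward the northwest (bearing 315°).
Geostrophic balance: in the Southern Hemisphere the Coriolis force deflects motion to the left, so the geostrophic wind blows 90° to the left of the pressure-gradient force (low pressure on the right).
Rotating 315° by 90° counterclockwise gives 225° — the wind blows toward the southwest.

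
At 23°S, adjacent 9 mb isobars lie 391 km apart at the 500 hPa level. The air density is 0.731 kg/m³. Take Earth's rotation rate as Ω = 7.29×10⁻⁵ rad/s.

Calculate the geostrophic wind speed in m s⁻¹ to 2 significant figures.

55 m s⁻¹

Coriolis parameter at 23°S:
f = 2Ω sin φ = 2 × 7.29×10⁻⁵ × sin 23° = 5.70×10⁻⁵ s⁻¹
Pressure gradient: |∂P/∂n| = 900 Pa / 391000 m = 2.30×10⁻³ Pa/m
Geostrophic balance (pressure-gradient force = Coriolis force):
V_g = (1/(fρ)) |∂P/∂n| = 2.30×10⁻³ / (5.70×10⁻⁵ × 0.731) = 55.3 m/s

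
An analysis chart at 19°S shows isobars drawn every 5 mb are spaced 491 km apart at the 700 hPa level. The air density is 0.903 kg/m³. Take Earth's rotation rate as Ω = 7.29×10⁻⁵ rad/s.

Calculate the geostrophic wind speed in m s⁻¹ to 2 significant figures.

Coriolis parameter at 19°S:
f = 2Ω sin φ = 2 × 7.29×10⁻⁵ × sin 19° = 4.75×10⁻⁵ s⁻¹
Pressure gradient: |∂P/∂n| = 500 Pa / 491000 m = 1.02×10⁻³ Pa/m
Geostrophic balance (pressure-gradient force = Coriolis force):
V_g = (1/(fρ)) |∂P/∂n| = 1.02×10⁻³ / (4.75×10⁻⁵ × 0.903) = 23.8 m/s

24 m s⁻¹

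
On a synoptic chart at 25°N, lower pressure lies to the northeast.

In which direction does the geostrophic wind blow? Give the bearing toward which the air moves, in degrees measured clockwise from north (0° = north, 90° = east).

135°

The pressure-gradient force points toward the northeast (bearing 045°).
Geostrophic balance: in the Northern Hemisphere the Coriolis force deflects motion to the right, so the geostrophic wind blows 90° to the right of the pressure-gradient force (low pressure on the left).
Rotating 045° by 90° clockwise gives 135° — the wind blows toward the southeast.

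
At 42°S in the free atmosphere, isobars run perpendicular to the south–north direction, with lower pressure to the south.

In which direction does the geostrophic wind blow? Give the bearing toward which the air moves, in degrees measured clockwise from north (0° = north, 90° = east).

The pressure-gradient force points toward the south (bearing 180°).
Geostrophic balance: in the Southern Hemisphere the Coriolis force deflects motion to the left, so the geostrophic wind blows 90° to the left of the pressure-gradient force (low pressure on the right).
Rotating 180° by 90° counterclockwise gives 090° — the wind blows toward the east.

090°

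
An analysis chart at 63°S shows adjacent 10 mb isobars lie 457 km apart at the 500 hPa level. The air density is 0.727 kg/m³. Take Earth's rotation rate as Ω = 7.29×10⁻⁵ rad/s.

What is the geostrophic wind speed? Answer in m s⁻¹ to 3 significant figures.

Coriolis parameter at 63°S:
f = 2Ω sin φ = 2 × 7.29×10⁻⁵ × sin 63° = 1.30×10⁻⁴ s⁻¹
Pressure gradient: |∂P/∂n| = 1000 Pa / 457000 m = 2.19×10⁻³ Pa/m
Geostrophic balance (pressure-gradient force = Coriolis force):
V_g = (1/(fρ)) |∂P/∂n| = 2.19×10⁻³ / (1.30×10⁻⁴ × 0.727) = 23.2 m/s

23.2 m s⁻¹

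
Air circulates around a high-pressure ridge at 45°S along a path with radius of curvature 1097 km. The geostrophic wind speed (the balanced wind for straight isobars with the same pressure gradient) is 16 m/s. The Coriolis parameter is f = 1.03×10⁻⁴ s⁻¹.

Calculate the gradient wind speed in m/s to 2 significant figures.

19 m/s

Around a high, pressure-gradient force acts outward with centrifugal, so Coriolis balances both:
fV = (1/ρ)|∂P/∂n| + V²/R  →  V² − fR·V + fR·V_g = 0
With fR = 1.03×10⁻⁴ × 1097×10³ m = 113 m/s:
V = [fR − √((fR)² − 4 fR V_g)]/2 = [113 − √(113² − 4×113×16)]/2 = 19.3 m/s
Supergeostrophic (V > V_g = 16 m/s), as expected around a high.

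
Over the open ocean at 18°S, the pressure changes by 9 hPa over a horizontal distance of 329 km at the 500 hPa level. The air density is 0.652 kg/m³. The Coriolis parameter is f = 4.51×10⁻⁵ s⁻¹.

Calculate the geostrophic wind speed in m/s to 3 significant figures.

93.0 m/s

Pressure gradient: |∂P/∂n| = 900 Pa / 329000 m = 2.74×10⁻³ Pa/m
Geostrophic balance (pressure-gradient force = Coriolis force):
V_g = (1/(fρ)) |∂P/∂n| = 2.74×10⁻³ / (4.51×10⁻⁵ × 0.652) = 93.0 m/s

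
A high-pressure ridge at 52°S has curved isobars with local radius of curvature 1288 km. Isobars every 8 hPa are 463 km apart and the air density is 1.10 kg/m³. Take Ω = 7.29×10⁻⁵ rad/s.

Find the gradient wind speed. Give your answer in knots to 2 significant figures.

Coriolis parameter at 52°S:
f = 2Ω sin φ = 2 × 7.29×10⁻⁵ × sin 52° = 1.15×10⁻⁴ s⁻¹
Pressure gradient: |∂P/∂n| = 800 Pa / 463000 m = 1.73×10⁻³ Pa/m
Geostrophic speed: V_g = |∂P/∂n|/(fρ) = 1.73×10⁻³/(1.15×10⁻⁴ × 1.10) = 13.7 m/s
Around a high, pressure-gradient force acts outward with centrifugal, so Coriolis balances both:
fV = (1/ρ)|∂P/∂n| + V²/R  →  V² − fR·V + fR·V_g = 0
With fR = 1.15×10⁻⁴ × 1288×10³ m = 148 m/s:
V = [fR − √((fR)² − 4 fR V_g)]/2 = [148 − √(148² − 4×148×13.7)]/2 = 15.2 m/s
Supergeostrophic (V > V_g = 13.7 m/s), as expected around a high.
Converting: 15.2 m/s × 1.944 = 30 knots

30 knots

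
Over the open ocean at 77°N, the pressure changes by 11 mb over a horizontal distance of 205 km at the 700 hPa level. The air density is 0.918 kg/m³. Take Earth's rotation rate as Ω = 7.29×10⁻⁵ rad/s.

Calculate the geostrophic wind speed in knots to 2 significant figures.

80 knots

Coriolis parameter at 77°N:
f = 2Ω sin φ = 2 × 7.29×10⁻⁵ × sin 77° = 1.42×10⁻⁴ s⁻¹
Pressure gradient: |∂P/∂n| = 1100 Pa / 205000 m = 5.37×10⁻³ Pa/m
Geostrophic balance (pressure-gradient force = Coriolis force):
V_g = (1/(fρ)) |∂P/∂n| = 5.37×10⁻³ / (1.42×10⁻⁴ × 0.918) = 41.1 m/s
Converting: 41.1 m/s × 1.944 = 80 knots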